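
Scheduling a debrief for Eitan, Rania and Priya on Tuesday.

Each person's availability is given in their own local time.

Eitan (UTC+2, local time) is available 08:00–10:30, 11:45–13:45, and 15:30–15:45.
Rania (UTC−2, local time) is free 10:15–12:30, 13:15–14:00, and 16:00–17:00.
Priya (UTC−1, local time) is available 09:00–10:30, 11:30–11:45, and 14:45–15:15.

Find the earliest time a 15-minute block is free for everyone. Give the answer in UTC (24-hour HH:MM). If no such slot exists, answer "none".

none

Eitan → UTC: 06:00–08:30, 09:45–11:45, 13:30–13:45.
Rania → UTC: 12:15–14:30, 15:15–16:00, 18:00–19:00.
Priya → UTC: 10:00–11:30, 12:30–12:45, 15:45–16:15.
Eitan ∩ Rania: 13:30–13:45.
Eitan ∩ Rania ∩ Priya: (none).
Windows ≥ 15 min: (none).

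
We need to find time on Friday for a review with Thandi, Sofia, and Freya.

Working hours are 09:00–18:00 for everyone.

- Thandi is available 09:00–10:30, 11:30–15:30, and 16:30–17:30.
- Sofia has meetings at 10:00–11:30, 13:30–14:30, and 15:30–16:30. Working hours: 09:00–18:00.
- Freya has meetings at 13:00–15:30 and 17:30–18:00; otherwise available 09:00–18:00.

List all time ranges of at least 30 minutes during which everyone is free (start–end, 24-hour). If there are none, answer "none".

09:00–10:00, 11:30–13:00, 16:30–17:30

Sofia free within 09:00–18:00: 09:00–10:00, 11:30–13:30, 14:30–15:30, 16:30–18:00.
Freya free within 09:00–18:00: 09:00–13:00, 15:30–17:30.
Thandi ∩ Sofia: 09:00–10:00, 11:30–13:30, 14:30–15:30, 16:30–17:30.
Thandi ∩ Sofia ∩ Freya: 09:00–10:00, 11:30–13:00, 16:30–17:30.
Windows ≥ 30 min: 09:00–10:00, 11:30–13:00, 16:30–17:30.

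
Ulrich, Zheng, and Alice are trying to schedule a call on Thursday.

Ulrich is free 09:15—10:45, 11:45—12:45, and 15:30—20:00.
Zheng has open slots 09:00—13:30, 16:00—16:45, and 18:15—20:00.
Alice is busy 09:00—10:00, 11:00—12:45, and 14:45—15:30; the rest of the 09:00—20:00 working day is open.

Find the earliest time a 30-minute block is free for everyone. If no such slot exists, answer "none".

10:00

Alice free within 09:00–20:00: 10:00–11:00, 12:45–14:45, 15:30–20:00.
Ulrich ∩ Zheng: 09:15–10:45, 11:45–12:45, 16:00–16:45, 18:15–20:00.
Ulrich ∩ Zheng ∩ Alice: 10:00–10:45, 16:00–16:45, 18:15–20:00.
Windows ≥ 30 min: 10:00–10:45, 16:00–16:45, 18:15–20:00.
Earliest such window starts at 10:00.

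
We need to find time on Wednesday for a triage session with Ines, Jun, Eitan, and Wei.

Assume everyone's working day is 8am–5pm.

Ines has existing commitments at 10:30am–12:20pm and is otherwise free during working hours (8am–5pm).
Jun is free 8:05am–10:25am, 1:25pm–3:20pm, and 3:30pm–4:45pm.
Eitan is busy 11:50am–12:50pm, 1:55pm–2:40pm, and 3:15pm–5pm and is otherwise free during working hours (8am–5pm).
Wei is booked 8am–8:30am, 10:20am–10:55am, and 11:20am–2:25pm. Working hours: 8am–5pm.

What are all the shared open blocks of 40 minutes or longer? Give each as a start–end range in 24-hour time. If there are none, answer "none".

08:30–10:20

Ines free within 08:00–17:00: 08:00–10:30, 12:20–17:00.
Eitan free within 08:00–17:00: 08:00–11:50, 12:50–13:55, 14:40–15:15.
Wei free within 08:00–17:00: 08:30–10:20, 10:55–11:20, 14:25–17:00.
Ines ∩ Jun: 08:05–10:25, 13:25–15:20, 15:30–16:45.
Ines ∩ Jun ∩ Eitan: 08:05–10:25, 13:25–13:55, 14:40–15:15.
Ines ∩ Jun ∩ Eitan ∩ Wei: 08:30–10:20, 14:40–15:15.
Windows ≥ 40 min: 08:30–10:20.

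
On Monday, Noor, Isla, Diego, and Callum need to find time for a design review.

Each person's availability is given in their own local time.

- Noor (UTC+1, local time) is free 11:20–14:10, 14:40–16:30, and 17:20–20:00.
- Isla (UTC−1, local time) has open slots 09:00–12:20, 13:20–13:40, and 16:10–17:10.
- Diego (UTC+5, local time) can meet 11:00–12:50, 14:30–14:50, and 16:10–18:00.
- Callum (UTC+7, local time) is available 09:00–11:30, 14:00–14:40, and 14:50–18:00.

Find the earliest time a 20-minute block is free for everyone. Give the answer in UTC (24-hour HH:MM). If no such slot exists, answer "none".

Noor → UTC: 10:20–13:10, 13:40–15:30, 16:20–19:00.
Isla → UTC: 10:00–13:20, 14:20–14:40, 17:10–18:10.
Diego → UTC: 06:00–07:50, 09:30–09:50, 11:10–13:00.
Callum → UTC: 02:00–04:30, 07:00–07:40, 07:50–11:00.
Noor ∩ Isla: 10:20–13:10, 14:20–14:40, 17:10–18:10.
Noor ∩ Isla ∩ Diego: 11:10–13:00.
Noor ∩ Isla ∩ Diego ∩ Callum: (none).
Windows ≥ 20 min: (none).

none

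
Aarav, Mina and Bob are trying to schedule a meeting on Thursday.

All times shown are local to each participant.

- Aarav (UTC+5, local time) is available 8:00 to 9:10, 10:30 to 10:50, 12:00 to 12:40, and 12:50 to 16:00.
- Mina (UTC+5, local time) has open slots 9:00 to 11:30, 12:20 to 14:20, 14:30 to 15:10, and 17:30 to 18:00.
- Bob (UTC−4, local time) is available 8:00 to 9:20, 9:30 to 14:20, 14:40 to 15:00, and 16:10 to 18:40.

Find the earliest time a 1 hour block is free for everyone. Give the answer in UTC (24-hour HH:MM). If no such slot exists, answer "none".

Aarav → UTC: 03:00–04:10, 05:30–05:50, 07:00–07:40, 07:50–11:00.
Mina → UTC: 04:00–06:30, 07:20–09:20, 09:30–10:10, 12:30–13:00.
Bob → UTC: 12:00–13:20, 13:30–18:20, 18:40–19:00, 20:10–22:40.
Aarav ∩ Mina: 04:00–04:10, 05:30–05:50, 07:20–07:40, 07:50–09:20, 09:30–10:10.
Aarav ∩ Mina ∩ Bob: (none).
Windows ≥ 60 min: (none).

none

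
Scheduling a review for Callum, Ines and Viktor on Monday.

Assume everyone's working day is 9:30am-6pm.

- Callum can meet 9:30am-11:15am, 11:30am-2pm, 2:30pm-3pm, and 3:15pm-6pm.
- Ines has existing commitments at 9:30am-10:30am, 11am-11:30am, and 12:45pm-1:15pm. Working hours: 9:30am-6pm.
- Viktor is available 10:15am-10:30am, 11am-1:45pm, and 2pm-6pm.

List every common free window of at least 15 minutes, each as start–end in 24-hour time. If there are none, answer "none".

Ines free within 09:30–18:00: 10:30–11:00, 11:30–12:45, 13:15–18:00.
Callum ∩ Ines: 10:30–11:00, 11:30–12:45, 13:15–14:00, 14:30–15:00, 15:15–18:00.
Callum ∩ Ines ∩ Viktor: 11:30–12:45, 13:15–13:45, 14:30–15:00, 15:15–18:00.
Windows ≥ 15 min: 11:30–12:45, 13:15–13:45, 14:30–15:00, 15:15–18:00.

11:30–12:45, 13:15–13:45, 14:30–15:00, 15:15–18:00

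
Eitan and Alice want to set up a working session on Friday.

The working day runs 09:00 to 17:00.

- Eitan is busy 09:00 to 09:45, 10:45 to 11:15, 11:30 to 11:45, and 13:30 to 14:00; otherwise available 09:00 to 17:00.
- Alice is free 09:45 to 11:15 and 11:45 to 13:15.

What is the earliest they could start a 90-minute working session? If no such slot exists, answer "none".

11:45

Eitan free within 09:00–17:00: 09:45–10:45, 11:15–11:30, 11:45–13:30, 14:00–17:00.
Eitan ∩ Alice: 09:45–10:45, 11:45–13:15.
Windows ≥ 90 min: 11:45–13:15.
Earliest such window starts at 11:45.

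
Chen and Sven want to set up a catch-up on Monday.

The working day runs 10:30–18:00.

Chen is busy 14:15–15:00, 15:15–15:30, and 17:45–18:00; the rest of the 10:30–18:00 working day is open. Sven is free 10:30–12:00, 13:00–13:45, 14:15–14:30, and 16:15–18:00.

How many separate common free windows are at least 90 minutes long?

2

Chen free within 10:30–18:00: 10:30–14:15, 15:00–15:15, 15:30–17:45.
Chen ∩ Sven: 10:30–12:00, 13:00–13:45, 16:15–17:45.
Windows ≥ 90 min: 10:30–12:00, 16:15–17:45.
That's 2 windows.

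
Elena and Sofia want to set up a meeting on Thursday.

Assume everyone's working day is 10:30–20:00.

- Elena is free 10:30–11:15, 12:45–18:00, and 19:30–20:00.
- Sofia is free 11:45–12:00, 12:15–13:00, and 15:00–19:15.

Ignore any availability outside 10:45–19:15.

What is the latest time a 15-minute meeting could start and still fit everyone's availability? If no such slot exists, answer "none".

17:45

Elena ∩ Sofia: 12:45–13:00, 15:00–18:00.
Restricted to 10:45–19:15: 12:45–13:00, 15:00–18:00.
Windows ≥ 15 min: 12:45–13:00, 15:00–18:00.
Latest start in the last window 15:00–18:00 is 18:00 − 15 min = 17:45.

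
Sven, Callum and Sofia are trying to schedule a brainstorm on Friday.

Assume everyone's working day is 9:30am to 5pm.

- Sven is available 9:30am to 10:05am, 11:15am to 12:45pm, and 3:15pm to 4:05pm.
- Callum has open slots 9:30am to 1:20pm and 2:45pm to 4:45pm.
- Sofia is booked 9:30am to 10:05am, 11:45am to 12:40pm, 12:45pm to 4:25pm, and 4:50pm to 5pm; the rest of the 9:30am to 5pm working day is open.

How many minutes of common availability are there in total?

35 minutes

Sofia free within 09:30–17:00: 10:05–11:45, 12:40–12:45, 16:25–16:50.
Sven ∩ Callum: 09:30–10:05, 11:15–12:45, 15:15–16:05.
Sven ∩ Callum ∩ Sofia: 11:15–11:45, 12:40–12:45.
Total common minutes: 30 + 5 = 35.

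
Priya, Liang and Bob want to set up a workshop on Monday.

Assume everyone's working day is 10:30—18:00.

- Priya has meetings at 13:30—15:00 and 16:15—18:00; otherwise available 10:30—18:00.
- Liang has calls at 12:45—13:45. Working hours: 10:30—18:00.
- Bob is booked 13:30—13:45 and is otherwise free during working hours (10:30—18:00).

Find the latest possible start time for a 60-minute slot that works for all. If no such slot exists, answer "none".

Priya free within 10:30–18:00: 10:30–13:30, 15:00–16:15.
Liang free within 10:30–18:00: 10:30–12:45, 13:45–18:00.
Bob free within 10:30–18:00: 10:30–13:30, 13:45–18:00.
Priya ∩ Liang: 10:30–12:45, 15:00–16:15.
Priya ∩ Liang ∩ Bob: 10:30–12:45, 15:00–16:15.
Windows ≥ 60 min: 10:30–12:45, 15:00–16:15.
Latest start in the last window 15:00–16:15 is 16:15 − 60 min = 15:15.

15:15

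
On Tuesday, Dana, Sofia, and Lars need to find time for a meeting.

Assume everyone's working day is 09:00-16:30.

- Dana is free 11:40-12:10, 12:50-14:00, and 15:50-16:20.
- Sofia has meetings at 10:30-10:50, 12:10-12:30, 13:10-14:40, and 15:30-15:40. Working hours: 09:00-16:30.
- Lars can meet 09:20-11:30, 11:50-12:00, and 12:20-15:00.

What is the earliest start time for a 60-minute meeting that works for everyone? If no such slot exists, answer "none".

none

Sofia free within 09:00–16:30: 09:00–10:30, 10:50–12:10, 12:30–13:10, 14:40–15:30, 15:40–16:30.
Dana ∩ Sofia: 11:40–12:10, 12:50–13:10, 15:50–16:20.
Dana ∩ Sofia ∩ Lars: 11:50–12:00, 12:50–13:10.
Windows ≥ 60 min: (none).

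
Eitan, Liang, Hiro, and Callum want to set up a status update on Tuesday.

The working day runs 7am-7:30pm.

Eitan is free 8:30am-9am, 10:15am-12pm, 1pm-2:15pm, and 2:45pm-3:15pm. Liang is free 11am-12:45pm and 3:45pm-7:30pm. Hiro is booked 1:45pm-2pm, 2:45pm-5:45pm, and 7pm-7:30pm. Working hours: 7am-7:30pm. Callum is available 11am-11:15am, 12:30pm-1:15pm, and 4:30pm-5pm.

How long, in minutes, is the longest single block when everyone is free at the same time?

Hiro free within 07:00–19:30: 07:00–13:45, 14:00–14:45, 17:45–19:00.
Eitan ∩ Liang: 11:00–12:00.
Eitan ∩ Liang ∩ Hiro: 11:00–12:00.
Eitan ∩ Liang ∩ Hiro ∩ Callum: 11:00–11:15.
Single common window of 15 minutes.

15 minutes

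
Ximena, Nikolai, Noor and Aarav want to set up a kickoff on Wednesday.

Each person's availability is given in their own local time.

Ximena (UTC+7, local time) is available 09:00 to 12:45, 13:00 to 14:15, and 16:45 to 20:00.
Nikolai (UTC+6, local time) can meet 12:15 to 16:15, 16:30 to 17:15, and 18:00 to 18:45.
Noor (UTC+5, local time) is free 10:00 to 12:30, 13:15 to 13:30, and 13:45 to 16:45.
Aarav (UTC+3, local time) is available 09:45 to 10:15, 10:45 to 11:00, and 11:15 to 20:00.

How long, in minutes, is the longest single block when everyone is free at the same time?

Ximena → UTC: 02:00–05:45, 06:00–07:15, 09:45–13:00.
Nikolai → UTC: 06:15–10:15, 10:30–11:15, 12:00–12:45.
Noor → UTC: 05:00–07:30, 08:15–08:30, 08:45–11:45.
Aarav → UTC: 06:45–07:15, 07:45–08:00, 08:15–17:00.
Ximena ∩ Nikolai: 06:15–07:15, 09:45–10:15, 10:30–11:15, 12:00–12:45.
Ximena ∩ Nikolai ∩ Noor: 06:15–07:15, 09:45–10:15, 10:30–11:15.
Ximena ∩ Nikolai ∩ Noor ∩ Aarav: 06:45–07:15, 09:45–10:15, 10:30–11:15.
Common window lengths: 30, 30, 45 min; longest is 45.

45 minutes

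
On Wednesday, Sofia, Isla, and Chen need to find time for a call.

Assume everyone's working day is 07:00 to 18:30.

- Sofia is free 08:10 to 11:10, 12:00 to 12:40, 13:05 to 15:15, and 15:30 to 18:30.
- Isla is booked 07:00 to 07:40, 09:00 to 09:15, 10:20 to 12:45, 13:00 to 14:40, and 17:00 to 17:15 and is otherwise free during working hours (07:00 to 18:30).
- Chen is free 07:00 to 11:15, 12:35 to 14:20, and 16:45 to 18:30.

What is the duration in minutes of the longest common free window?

75 minutes

Isla free within 07:00–18:30: 07:40–09:00, 09:15–10:20, 12:45–13:00, 14:40–17:00, 17:15–18:30.
Sofia ∩ Isla: 08:10–09:00, 09:15–10:20, 14:40–15:15, 15:30–17:00, 17:15–18:30.
Sofia ∩ Isla ∩ Chen: 08:10–09:00, 09:15–10:20, 16:45–17:00, 17:15–18:30.
Common window lengths: 50, 65, 15, 75 min; longest is 75.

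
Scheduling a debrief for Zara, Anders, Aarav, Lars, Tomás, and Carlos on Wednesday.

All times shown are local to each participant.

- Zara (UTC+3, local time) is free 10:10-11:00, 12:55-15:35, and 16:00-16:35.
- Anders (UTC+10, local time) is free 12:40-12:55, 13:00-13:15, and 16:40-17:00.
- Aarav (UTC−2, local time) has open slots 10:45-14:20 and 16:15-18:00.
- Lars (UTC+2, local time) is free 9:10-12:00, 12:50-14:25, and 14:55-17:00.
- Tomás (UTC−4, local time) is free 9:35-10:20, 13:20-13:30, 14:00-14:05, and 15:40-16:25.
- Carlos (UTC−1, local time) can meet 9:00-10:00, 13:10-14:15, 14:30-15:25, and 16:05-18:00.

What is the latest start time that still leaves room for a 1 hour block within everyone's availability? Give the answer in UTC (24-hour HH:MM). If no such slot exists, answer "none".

Zara → UTC: 07:10–08:00, 09:55–12:35, 13:00–13:35.
Anders → UTC: 02:40–02:55, 03:00–03:15, 06:40–07:00.
Aarav → UTC: 12:45–16:20, 18:15–20:00.
Lars → UTC: 07:10–10:00, 10:50–12:25, 12:55–15:00.
Tomás → UTC: 13:35–14:20, 17:20–17:30, 18:00–18:05, 19:40–20:25.
Carlos → UTC: 10:00–11:00, 14:10–15:15, 15:30–16:25, 17:05–19:00.
Zara ∩ Anders: (none).
Zara ∩ Anders ∩ Aarav: (none).
Zara ∩ Anders ∩ Aarav ∩ Lars: (none).
Zara ∩ Anders ∩ Aarav ∩ Lars ∩ Tomás: (none).
Zara ∩ Anders ∩ Aarav ∩ Lars ∩ Tomás ∩ Carlos: (none).
Windows ≥ 60 min: (none).

none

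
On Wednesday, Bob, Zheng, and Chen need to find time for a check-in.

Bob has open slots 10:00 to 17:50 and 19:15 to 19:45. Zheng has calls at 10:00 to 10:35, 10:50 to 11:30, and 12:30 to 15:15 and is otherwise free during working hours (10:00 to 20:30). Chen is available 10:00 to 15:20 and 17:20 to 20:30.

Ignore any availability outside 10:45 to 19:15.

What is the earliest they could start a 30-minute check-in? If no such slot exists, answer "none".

Zheng free within 10:00–20:30: 10:35–10:50, 11:30–12:30, 15:15–20:30.
Bob ∩ Zheng: 10:35–10:50, 11:30–12:30, 15:15–17:50, 19:15–19:45.
Bob ∩ Zheng ∩ Chen: 10:35–10:50, 11:30–12:30, 15:15–15:20, 17:20–17:50, 19:15–19:45.
Restricted to 10:45–19:15: 10:45–10:50, 11:30–12:30, 15:15–15:20, 17:20–17:50.
Windows ≥ 30 min: 11:30–12:30, 17:20–17:50.
Earliest such window starts at 11:30.

11:30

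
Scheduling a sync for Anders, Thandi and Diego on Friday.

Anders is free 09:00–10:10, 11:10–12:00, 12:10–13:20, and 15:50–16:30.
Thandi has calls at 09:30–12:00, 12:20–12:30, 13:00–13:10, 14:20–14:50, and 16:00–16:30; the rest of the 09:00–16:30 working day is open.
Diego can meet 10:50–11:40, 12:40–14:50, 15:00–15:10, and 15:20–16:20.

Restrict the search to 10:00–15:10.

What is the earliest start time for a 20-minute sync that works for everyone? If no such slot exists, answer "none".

Thandi free within 09:00–16:30: 09:00–09:30, 12:00–12:20, 12:30–13:00, 13:10–14:20, 14:50–16:00.
Anders ∩ Thandi: 09:00–09:30, 12:10–12:20, 12:30–13:00, 13:10–13:20, 15:50–16:00.
Anders ∩ Thandi ∩ Diego: 12:40–13:00, 13:10–13:20, 15:50–16:00.
Restricted to 10:00–15:10: 12:40–13:00, 13:10–13:20.
Windows ≥ 20 min: 12:40–13:00.
Earliest such window starts at 12:40.

12:40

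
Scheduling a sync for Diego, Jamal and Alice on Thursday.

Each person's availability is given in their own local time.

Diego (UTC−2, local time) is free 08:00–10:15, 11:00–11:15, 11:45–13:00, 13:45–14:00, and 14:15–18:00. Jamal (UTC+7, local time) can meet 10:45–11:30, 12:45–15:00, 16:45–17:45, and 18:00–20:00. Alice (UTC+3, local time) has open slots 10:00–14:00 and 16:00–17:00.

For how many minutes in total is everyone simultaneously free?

Diego → UTC: 10:00–12:15, 13:00–13:15, 13:45–15:00, 15:45–16:00, 16:15–20:00.
Jamal → UTC: 03:45–04:30, 05:45–08:00, 09:45–10:45, 11:00–13:00.
Alice → UTC: 07:00–11:00, 13:00–14:00.
Diego ∩ Jamal: 10:00–10:45, 11:00–12:15.
Diego ∩ Jamal ∩ Alice: 10:00–10:45.
Total common minutes: 45.

45 minutes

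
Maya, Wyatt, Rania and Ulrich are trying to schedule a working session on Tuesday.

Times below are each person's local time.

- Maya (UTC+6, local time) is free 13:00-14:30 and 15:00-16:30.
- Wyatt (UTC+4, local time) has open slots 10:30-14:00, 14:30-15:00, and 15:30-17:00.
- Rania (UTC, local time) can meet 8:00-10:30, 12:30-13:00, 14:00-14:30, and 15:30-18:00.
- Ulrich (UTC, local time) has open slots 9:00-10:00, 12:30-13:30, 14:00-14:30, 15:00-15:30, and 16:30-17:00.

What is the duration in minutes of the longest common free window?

Maya → UTC: 07:00–08:30, 09:00–10:30.
Wyatt → UTC: 06:30–10:00, 10:30–11:00, 11:30–13:00.
Rania → UTC: 08:00–10:30, 12:30–13:00, 14:00–14:30, 15:30–18:00.
Ulrich → UTC: 09:00–10:00, 12:30–13:30, 14:00–14:30, 15:00–15:30, 16:30–17:00.
Maya ∩ Wyatt: 07:00–08:30, 09:00–10:00.
Maya ∩ Wyatt ∩ Rania: 08:00–08:30, 09:00–10:00.
Maya ∩ Wyatt ∩ Rania ∩ Ulrich: 09:00–10:00.
Single common window of 60 minutes.

60 minutes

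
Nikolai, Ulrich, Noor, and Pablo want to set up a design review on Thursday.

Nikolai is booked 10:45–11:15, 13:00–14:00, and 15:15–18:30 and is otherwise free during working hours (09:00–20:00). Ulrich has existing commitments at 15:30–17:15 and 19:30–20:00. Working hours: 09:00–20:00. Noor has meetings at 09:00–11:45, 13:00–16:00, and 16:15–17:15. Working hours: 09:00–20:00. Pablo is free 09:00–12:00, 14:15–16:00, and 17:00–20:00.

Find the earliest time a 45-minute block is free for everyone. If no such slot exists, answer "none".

18:30

Nikolai free within 09:00–20:00: 09:00–10:45, 11:15–13:00, 14:00–15:15, 18:30–20:00.
Ulrich free within 09:00–20:00: 09:00–15:30, 17:15–19:30.
Noor free within 09:00–20:00: 11:45–13:00, 16:00–16:15, 17:15–20:00.
Nikolai ∩ Ulrich: 09:00–10:45, 11:15–13:00, 14:00–15:15, 18:30–19:30.
Nikolai ∩ Ulrich ∩ Noor: 11:45–13:00, 18:30–19:30.
Nikolai ∩ Ulrich ∩ Noor ∩ Pablo: 11:45–12:00, 18:30–19:30.
Windows ≥ 45 min: 18:30–19:30.
Earliest such window starts at 18:30.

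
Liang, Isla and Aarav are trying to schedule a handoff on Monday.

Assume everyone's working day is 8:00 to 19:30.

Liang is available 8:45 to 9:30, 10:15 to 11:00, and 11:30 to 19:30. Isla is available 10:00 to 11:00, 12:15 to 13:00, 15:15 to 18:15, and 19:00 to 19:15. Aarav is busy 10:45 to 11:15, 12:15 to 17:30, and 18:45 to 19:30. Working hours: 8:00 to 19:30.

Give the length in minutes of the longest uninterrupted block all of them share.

Aarav free within 08:00–19:30: 08:00–10:45, 11:15–12:15, 17:30–18:45.
Liang ∩ Isla: 10:15–11:00, 12:15–13:00, 15:15–18:15, 19:00–19:15.
Liang ∩ Isla ∩ Aarav: 10:15–10:45, 17:30–18:15.
Common window lengths: 30, 45 min; longest is 45.

45 minutes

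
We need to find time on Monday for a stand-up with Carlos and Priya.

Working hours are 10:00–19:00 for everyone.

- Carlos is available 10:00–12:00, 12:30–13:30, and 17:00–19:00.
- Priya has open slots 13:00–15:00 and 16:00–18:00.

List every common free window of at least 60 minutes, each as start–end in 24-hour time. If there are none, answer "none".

Carlos ∩ Priya: 13:00–13:30, 17:00–18:00.
Windows ≥ 60 min: 17:00–18:00.

17:00–18:00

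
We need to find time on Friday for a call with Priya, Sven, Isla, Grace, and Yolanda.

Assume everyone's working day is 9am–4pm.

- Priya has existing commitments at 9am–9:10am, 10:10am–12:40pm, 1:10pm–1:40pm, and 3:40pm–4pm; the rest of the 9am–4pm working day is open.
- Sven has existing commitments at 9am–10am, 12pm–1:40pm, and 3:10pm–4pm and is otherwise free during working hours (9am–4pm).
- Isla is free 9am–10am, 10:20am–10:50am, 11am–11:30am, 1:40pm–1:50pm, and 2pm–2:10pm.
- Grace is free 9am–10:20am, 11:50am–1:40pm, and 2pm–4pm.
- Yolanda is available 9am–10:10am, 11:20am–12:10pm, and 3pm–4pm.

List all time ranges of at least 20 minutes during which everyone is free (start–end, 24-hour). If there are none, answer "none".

Priya free within 09:00–16:00: 09:10–10:10, 12:40–13:10, 13:40–15:40.
Sven free within 09:00–16:00: 10:00–12:00, 13:40–15:10.
Priya ∩ Sven: 10:00–10:10, 13:40–15:10.
Priya ∩ Sven ∩ Isla: 13:40–13:50, 14:00–14:10.
Priya ∩ Sven ∩ Isla ∩ Grace: 14:00–14:10.
Priya ∩ Sven ∩ Isla ∩ Grace ∩ Yolanda: (none).
Windows ≥ 20 min: (none).

none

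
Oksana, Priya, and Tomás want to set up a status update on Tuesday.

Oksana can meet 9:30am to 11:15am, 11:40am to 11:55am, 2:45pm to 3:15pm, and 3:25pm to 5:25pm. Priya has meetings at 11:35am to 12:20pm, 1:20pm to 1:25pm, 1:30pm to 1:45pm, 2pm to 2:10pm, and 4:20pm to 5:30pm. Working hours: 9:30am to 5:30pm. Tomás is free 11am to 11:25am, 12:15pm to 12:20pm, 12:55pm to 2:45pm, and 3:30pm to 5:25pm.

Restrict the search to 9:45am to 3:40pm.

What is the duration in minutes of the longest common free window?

Priya free within 09:30–17:30: 09:30–11:35, 12:20–13:20, 13:25–13:30, 13:45–14:00, 14:10–16:20.
Oksana ∩ Priya: 09:30–11:15, 14:45–15:15, 15:25–16:20.
Oksana ∩ Priya ∩ Tomás: 11:00–11:15, 15:30–16:20.
Restricted to 09:45–15:40: 11:00–11:15, 15:30–15:40.
Common window lengths: 15, 10 min; longest is 15.

15 minutes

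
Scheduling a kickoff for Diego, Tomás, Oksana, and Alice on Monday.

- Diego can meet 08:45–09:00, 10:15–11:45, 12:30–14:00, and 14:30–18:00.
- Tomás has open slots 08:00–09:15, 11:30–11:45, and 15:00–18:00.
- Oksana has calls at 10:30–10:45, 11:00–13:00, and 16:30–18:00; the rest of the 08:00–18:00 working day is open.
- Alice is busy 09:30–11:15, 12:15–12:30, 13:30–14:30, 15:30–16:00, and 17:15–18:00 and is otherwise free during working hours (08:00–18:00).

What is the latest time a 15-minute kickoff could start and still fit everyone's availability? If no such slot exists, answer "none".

Oksana free within 08:00–18:00: 08:00–10:30, 10:45–11:00, 13:00–16:30.
Alice free within 08:00–18:00: 08:00–09:30, 11:15–12:15, 12:30–13:30, 14:30–15:30, 16:00–17:15.
Diego ∩ Tomás: 08:45–09:00, 11:30–11:45, 15:00–18:00.
Diego ∩ Tomás ∩ Oksana: 08:45–09:00, 15:00–16:30.
Diego ∩ Tomás ∩ Oksana ∩ Alice: 08:45–09:00, 15:00–15:30, 16:00–16:30.
Windows ≥ 15 min: 08:45–09:00, 15:00–15:30, 16:00–16:30.
Latest start in the last window 16:00–16:30 is 16:30 − 15 min = 16:15.

16:15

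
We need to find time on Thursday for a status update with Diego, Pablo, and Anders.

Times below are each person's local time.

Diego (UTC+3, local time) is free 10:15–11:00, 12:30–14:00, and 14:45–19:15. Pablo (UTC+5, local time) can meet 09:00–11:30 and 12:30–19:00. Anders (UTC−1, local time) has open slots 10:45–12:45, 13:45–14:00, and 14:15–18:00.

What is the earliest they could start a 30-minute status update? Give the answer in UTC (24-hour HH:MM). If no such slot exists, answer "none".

Diego → UTC: 07:15–08:00, 09:30–11:00, 11:45–16:15.
Pablo → UTC: 04:00–06:30, 07:30–14:00.
Anders → UTC: 11:45–13:45, 14:45–15:00, 15:15–19:00.
Diego ∩ Pablo: 07:30–08:00, 09:30–11:00, 11:45–14:00.
Diego ∩ Pablo ∩ Anders: 11:45–13:45.
Windows ≥ 30 min: 11:45–13:45.
Earliest such window starts at 11:45.

11:45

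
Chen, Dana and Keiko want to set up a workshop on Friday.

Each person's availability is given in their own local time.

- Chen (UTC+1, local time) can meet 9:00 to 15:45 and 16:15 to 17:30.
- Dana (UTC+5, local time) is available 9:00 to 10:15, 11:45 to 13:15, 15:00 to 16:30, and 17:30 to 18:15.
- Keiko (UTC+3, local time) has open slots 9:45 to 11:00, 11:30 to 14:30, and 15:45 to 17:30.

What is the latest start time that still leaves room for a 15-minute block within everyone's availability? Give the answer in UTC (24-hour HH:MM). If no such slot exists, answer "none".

13:00

Chen → UTC: 08:00–14:45, 15:15–16:30.
Dana → UTC: 04:00–05:15, 06:45–08:15, 10:00–11:30, 12:30–13:15.
Keiko → UTC: 06:45–08:00, 08:30–11:30, 12:45–14:30.
Chen ∩ Dana: 08:00–08:15, 10:00–11:30, 12:30–13:15.
Chen ∩ Dana ∩ Keiko: 10:00–11:30, 12:45–13:15.
Windows ≥ 15 min: 10:00–11:30, 12:45–13:15.
Latest start in the last window 12:45–13:15 is 13:15 − 15 min = 13:00.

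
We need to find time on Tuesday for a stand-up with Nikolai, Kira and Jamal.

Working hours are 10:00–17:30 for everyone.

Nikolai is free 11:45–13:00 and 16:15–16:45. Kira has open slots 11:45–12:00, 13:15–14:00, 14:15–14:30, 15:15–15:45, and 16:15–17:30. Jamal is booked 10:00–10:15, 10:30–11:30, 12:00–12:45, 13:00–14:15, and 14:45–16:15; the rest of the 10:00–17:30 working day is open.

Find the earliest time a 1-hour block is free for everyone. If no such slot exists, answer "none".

none

Jamal free within 10:00–17:30: 10:15–10:30, 11:30–12:00, 12:45–13:00, 14:15–14:45, 16:15–17:30.
Nikolai ∩ Kira: 11:45–12:00, 16:15–16:45.
Nikolai ∩ Kira ∩ Jamal: 11:45–12:00, 16:15–16:45.
Windows ≥ 60 min: (none).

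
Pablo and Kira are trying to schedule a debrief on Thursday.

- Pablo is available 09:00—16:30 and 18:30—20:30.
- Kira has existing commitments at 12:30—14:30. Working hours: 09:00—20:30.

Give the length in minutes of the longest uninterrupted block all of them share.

Kira free within 09:00–20:30: 09:00–12:30, 14:30–20:30.
Pablo ∩ Kira: 09:00–12:30, 14:30–16:30, 18:30–20:30.
Common window lengths: 210, 120, 120 min; longest is 210.

210 minutes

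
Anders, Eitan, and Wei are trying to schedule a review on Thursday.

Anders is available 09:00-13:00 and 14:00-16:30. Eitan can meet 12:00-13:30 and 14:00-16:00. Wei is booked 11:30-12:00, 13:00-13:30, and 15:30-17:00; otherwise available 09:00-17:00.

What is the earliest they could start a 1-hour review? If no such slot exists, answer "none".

Wei free within 09:00–17:00: 09:00–11:30, 12:00–13:00, 13:30–15:30.
Anders ∩ Eitan: 12:00–13:00, 14:00–16:00.
Anders ∩ Eitan ∩ Wei: 12:00–13:00, 14:00–15:30.
Windows ≥ 60 min: 12:00–13:00, 14:00–15:30.
Earliest such window starts at 12:00.

12:00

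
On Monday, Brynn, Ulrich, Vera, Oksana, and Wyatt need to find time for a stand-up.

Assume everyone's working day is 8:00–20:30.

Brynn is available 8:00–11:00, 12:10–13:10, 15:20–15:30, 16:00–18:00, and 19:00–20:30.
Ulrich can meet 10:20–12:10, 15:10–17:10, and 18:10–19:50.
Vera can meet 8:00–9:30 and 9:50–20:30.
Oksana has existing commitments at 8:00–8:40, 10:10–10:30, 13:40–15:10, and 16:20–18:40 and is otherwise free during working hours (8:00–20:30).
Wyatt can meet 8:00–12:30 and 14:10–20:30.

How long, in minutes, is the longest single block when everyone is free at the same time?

50 minutes

Oksana free within 08:00–20:30: 08:40–10:10, 10:30–13:40, 15:10–16:20, 18:40–20:30.
Brynn ∩ Ulrich: 10:20–11:00, 15:20–15:30, 16:00–17:10, 19:00–19:50.
Brynn ∩ Ulrich ∩ Vera: 10:20–11:00, 15:20–15:30, 16:00–17:10, 19:00–19:50.
Brynn ∩ Ulrich ∩ Vera ∩ Oksana: 10:30–11:00, 15:20–15:30, 16:00–16:20, 19:00–19:50.
Brynn ∩ Ulrich ∩ Vera ∩ Oksana ∩ Wyatt: 10:30–11:00, 15:20–15:30, 16:00–16:20, 19:00–19:50.
Common window lengths: 30, 10, 20, 50 min; longest is 50.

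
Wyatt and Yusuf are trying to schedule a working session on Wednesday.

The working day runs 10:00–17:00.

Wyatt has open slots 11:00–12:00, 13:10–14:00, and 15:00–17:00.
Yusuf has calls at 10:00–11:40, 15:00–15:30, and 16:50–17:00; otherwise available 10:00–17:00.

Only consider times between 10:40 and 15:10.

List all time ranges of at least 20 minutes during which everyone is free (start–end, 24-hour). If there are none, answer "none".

11:40–12:00, 13:10–14:00

Yusuf free within 10:00–17:00: 11:40–15:00, 15:30–16:50.
Wyatt ∩ Yusuf: 11:40–12:00, 13:10–14:00, 15:30–16:50.
Restricted to 10:40–15:10: 11:40–12:00, 13:10–14:00.
Windows ≥ 20 min: 11:40–12:00, 13:10–14:00.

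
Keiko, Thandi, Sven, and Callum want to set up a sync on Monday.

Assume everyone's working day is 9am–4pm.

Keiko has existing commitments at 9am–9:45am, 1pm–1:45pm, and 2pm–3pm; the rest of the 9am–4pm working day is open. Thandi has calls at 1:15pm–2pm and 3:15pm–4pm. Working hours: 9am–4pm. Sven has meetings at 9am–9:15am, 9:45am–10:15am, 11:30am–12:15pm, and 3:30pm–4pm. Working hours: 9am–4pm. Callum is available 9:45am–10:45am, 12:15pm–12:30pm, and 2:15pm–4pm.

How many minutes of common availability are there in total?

60 minutes

Keiko free within 09:00–16:00: 09:45–13:00, 13:45–14:00, 15:00–16:00.
Thandi free within 09:00–16:00: 09:00–13:15, 14:00–15:15.
Sven free within 09:00–16:00: 09:15–09:45, 10:15–11:30, 12:15–15:30.
Keiko ∩ Thandi: 09:45–13:00, 15:00–15:15.
Keiko ∩ Thandi ∩ Sven: 10:15–11:30, 12:15–13:00, 15:00–15:15.
Keiko ∩ Thandi ∩ Sven ∩ Callum: 10:15–10:45, 12:15–12:30, 15:00–15:15.
Total common minutes: 30 + 15 + 15 = 60.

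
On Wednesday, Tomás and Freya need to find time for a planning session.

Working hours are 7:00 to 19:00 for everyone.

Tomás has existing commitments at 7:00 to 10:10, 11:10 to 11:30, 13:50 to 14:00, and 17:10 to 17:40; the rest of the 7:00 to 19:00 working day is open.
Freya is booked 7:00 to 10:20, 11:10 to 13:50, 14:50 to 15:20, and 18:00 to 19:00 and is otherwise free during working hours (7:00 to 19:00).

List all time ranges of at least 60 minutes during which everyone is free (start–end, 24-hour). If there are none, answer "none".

15:20–17:10

Tomás free within 07:00–19:00: 10:10–11:10, 11:30–13:50, 14:00–17:10, 17:40–19:00.
Freya free within 07:00–19:00: 10:20–11:10, 13:50–14:50, 15:20–18:00.
Tomás ∩ Freya: 10:20–11:10, 14:00–14:50, 15:20–17:10, 17:40–18:00.
Windows ≥ 60 min: 15:20–17:10.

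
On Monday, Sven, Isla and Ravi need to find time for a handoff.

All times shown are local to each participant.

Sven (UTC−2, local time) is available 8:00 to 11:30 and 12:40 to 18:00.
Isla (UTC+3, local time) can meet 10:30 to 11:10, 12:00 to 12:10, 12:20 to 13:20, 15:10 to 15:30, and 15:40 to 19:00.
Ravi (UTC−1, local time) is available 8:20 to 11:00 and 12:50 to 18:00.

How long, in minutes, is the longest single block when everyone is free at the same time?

Sven → UTC: 10:00–13:30, 14:40–20:00.
Isla → UTC: 07:30–08:10, 09:00–09:10, 09:20–10:20, 12:10–12:30, 12:40–16:00.
Ravi → UTC: 09:20–12:00, 13:50–19:00.
Sven ∩ Isla: 10:00–10:20, 12:10–12:30, 12:40–13:30, 14:40–16:00.
Sven ∩ Isla ∩ Ravi: 10:00–10:20, 14:40–16:00.
Common window lengths: 20, 80 min; longest is 80.

80 minutes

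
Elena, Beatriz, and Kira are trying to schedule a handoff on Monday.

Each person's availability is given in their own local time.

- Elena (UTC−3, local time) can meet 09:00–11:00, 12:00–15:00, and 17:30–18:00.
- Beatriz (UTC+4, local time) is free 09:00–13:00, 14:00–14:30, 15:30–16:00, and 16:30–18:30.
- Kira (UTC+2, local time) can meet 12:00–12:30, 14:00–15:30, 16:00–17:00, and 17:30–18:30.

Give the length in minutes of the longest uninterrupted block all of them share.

Elena → UTC: 12:00–14:00, 15:00–18:00, 20:30–21:00.
Beatriz → UTC: 05:00–09:00, 10:00–10:30, 11:30–12:00, 12:30–14:30.
Kira → UTC: 10:00–10:30, 12:00–13:30, 14:00–15:00, 15:30–16:30.
Elena ∩ Beatriz: 12:30–14:00.
Elena ∩ Beatriz ∩ Kira: 12:30–13:30.
Single common window of 60 minutes.

60 minutes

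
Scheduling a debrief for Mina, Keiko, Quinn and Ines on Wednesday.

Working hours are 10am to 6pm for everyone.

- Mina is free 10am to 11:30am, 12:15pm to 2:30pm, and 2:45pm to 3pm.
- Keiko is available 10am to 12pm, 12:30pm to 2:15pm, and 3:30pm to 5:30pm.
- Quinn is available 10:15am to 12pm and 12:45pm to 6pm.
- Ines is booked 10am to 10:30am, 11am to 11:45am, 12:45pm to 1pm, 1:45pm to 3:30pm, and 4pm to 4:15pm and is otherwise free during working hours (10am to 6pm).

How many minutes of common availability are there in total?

75 minutes

Ines free within 10:00–18:00: 10:30–11:00, 11:45–12:45, 13:00–13:45, 15:30–16:00, 16:15–18:00.
Mina ∩ Keiko: 10:00–11:30, 12:30–14:15.
Mina ∩ Keiko ∩ Quinn: 10:15–11:30, 12:45–14:15.
Mina ∩ Keiko ∩ Quinn ∩ Ines: 10:30–11:00, 13:00–13:45.
Total common minutes: 30 + 45 = 75.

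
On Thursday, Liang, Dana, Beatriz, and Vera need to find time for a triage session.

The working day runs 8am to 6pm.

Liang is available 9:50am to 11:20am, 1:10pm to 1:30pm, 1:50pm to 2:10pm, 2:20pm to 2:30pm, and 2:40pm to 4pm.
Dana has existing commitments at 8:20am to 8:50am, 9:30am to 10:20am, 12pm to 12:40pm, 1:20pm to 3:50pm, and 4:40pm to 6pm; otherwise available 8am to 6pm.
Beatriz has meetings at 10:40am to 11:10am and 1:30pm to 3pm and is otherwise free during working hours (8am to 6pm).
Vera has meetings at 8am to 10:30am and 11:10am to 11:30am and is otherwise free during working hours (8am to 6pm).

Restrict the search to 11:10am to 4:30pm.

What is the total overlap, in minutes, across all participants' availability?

20 minutes

Dana free within 08:00–18:00: 08:00–08:20, 08:50–09:30, 10:20–12:00, 12:40–13:20, 15:50–16:40.
Beatriz free within 08:00–18:00: 08:00–10:40, 11:10–13:30, 15:00–18:00.
Vera free within 08:00–18:00: 10:30–11:10, 11:30–18:00.
Liang ∩ Dana: 10:20–11:20, 13:10–13:20, 15:50–16:00.
Liang ∩ Dana ∩ Beatriz: 10:20–10:40, 11:10–11:20, 13:10–13:20, 15:50–16:00.
Liang ∩ Dana ∩ Beatriz ∩ Vera: 10:30–10:40, 13:10–13:20, 15:50–16:00.
Restricted to 11:10–16:30: 13:10–13:20, 15:50–16:00.
Total common minutes: 10 + 10 = 20.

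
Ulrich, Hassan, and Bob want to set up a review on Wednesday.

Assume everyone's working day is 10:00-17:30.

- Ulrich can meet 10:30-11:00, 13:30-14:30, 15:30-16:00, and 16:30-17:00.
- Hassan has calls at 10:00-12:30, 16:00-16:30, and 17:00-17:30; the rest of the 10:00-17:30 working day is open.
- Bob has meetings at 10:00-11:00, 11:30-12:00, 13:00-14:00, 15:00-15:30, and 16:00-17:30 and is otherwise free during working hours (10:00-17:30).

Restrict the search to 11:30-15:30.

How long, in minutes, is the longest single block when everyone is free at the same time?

30 minutes

Hassan free within 10:00–17:30: 12:30–16:00, 16:30–17:00.
Bob free within 10:00–17:30: 11:00–11:30, 12:00–13:00, 14:00–15:00, 15:30–16:00.
Ulrich ∩ Hassan: 13:30–14:30, 15:30–16:00, 16:30–17:00.
Ulrich ∩ Hassan ∩ Bob: 14:00–14:30, 15:30–16:00.
Restricted to 11:30–15:30: 14:00–14:30.
Single common window of 30 minutes.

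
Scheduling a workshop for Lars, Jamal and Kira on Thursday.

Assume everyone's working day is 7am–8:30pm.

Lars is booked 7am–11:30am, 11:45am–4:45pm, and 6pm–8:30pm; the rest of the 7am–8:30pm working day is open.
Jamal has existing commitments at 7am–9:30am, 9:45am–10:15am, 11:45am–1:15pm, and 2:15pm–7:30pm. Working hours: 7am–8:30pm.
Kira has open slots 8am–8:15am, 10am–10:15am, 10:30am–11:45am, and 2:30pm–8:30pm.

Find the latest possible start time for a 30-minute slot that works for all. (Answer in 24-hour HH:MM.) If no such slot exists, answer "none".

Lars free within 07:00–20:30: 11:30–11:45, 16:45–18:00.
Jamal free within 07:00–20:30: 09:30–09:45, 10:15–11:45, 13:15–14:15, 19:30–20:30.
Lars ∩ Jamal: 11:30–11:45.
Lars ∩ Jamal ∩ Kira: 11:30–11:45.
Windows ≥ 30 min: (none).

none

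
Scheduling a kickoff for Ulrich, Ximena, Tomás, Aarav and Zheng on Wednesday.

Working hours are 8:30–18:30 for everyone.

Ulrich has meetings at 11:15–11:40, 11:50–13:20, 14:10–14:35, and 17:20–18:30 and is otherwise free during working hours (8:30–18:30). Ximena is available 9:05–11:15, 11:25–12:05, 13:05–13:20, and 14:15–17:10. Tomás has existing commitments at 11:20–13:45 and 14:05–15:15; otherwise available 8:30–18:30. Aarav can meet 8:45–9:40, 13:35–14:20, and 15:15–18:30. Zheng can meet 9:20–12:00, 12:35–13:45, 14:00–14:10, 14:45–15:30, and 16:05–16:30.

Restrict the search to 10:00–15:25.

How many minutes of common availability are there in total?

10 minutes

Ulrich free within 08:30–18:30: 08:30–11:15, 11:40–11:50, 13:20–14:10, 14:35–17:20.
Tomás free within 08:30–18:30: 08:30–11:20, 13:45–14:05, 15:15–18:30.
Ulrich ∩ Ximena: 09:05–11:15, 11:40–11:50, 14:35–17:10.
Ulrich ∩ Ximena ∩ Tomás: 09:05–11:15, 15:15–17:10.
Ulrich ∩ Ximena ∩ Tomás ∩ Aarav: 09:05–09:40, 15:15–17:10.
Ulrich ∩ Ximena ∩ Tomás ∩ Aarav ∩ Zheng: 09:20–09:40, 15:15–15:30, 16:05–16:30.
Restricted to 10:00–15:25: 15:15–15:25.
Total common minutes: 10.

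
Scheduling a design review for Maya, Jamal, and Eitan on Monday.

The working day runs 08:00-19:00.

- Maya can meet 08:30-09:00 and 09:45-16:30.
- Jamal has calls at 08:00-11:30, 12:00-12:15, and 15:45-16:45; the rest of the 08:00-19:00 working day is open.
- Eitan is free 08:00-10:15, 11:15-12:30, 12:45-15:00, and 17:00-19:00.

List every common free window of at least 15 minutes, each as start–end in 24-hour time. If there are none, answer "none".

Jamal free within 08:00–19:00: 11:30–12:00, 12:15–15:45, 16:45–19:00.
Maya ∩ Jamal: 11:30–12:00, 12:15–15:45.
Maya ∩ Jamal ∩ Eitan: 11:30–12:00, 12:15–12:30, 12:45–15:00.
Windows ≥ 15 min: 11:30–12:00, 12:15–12:30, 12:45–15:00.

11:30–12:00, 12:15–12:30, 12:45–15:00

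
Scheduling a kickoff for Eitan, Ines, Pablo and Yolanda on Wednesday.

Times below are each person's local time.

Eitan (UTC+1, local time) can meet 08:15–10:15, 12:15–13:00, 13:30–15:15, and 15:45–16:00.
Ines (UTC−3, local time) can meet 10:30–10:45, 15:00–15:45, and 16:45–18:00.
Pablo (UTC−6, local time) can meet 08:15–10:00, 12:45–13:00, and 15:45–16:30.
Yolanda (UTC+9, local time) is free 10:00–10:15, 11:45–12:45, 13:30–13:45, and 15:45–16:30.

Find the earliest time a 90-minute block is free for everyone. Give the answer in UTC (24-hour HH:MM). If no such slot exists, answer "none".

Eitan → UTC: 07:15–09:15, 11:15–12:00, 12:30–14:15, 14:45–15:00.
Ines → UTC: 13:30–13:45, 18:00–18:45, 19:45–21:00.
Pablo → UTC: 14:15–16:00, 18:45–19:00, 21:45–22:30.
Yolanda → UTC: 01:00–01:15, 02:45–03:45, 04:30–04:45, 06:45–07:30.
Eitan ∩ Ines: 13:30–13:45.
Eitan ∩ Ines ∩ Pablo: (none).
Eitan ∩ Ines ∩ Pablo ∩ Yolanda: (none).
Windows ≥ 90 min: (none).

none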